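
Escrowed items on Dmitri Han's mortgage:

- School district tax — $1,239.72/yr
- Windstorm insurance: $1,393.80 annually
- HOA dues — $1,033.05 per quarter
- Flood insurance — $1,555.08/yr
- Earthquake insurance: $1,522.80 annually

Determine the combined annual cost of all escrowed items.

School district tax = $1,239.72
Windstorm insurance = $1,393.80
HOA dues = $1,033.05 × 4 = $4,132.20
Flood insurance = $1,555.08
Earthquake insurance = $1,522.80
Total annual escrow = $9,843.60

$9,843.60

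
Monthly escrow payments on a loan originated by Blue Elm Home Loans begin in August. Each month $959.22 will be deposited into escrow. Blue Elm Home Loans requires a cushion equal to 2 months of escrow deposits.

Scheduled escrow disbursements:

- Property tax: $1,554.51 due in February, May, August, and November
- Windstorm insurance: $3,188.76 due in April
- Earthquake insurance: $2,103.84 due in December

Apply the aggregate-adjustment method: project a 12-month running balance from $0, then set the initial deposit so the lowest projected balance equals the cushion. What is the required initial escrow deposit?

Cushion = 2 × $959.22 = $1,918.44
Trial balance (start $0, +$959.22 each month, − disbursements):
  Aug: +$959.22 − $1,554.51 → -$595.29
  Sep: +$959.22 → $363.93
  Oct: +$959.22 → $1,323.15
  Nov: +$959.22 − $1,554.51 → $727.86
  Dec: +$959.22 − $2,103.84 → -$416.76
  Jan: +$959.22 → $542.46
  Feb: +$959.22 − $1,554.51 → -$52.83
  Mar: +$959.22 → $906.39
  Apr: +$959.22 − $3,188.76 → -$1,323.15
  May: +$959.22 − $1,554.51 → -$1,918.44
  Jun: +$959.22 → -$959.22
  Jul: +$959.22 → $0.00
Lowest trial balance = -$1,918.44 (May)
Initial deposit = cushion − low point = $1,918.44 − (-$1,918.44) = $3,836.88

$3,836.88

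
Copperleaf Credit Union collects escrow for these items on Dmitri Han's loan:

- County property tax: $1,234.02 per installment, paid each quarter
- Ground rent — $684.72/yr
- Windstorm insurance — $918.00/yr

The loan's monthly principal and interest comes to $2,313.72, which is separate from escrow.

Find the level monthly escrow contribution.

County property tax — $1,234.02 × 4 = $4,936.08 per year
Ground rent — $684.72 per year
Windstorm insurance — $918.00 per year
Yearly total = $4,936.08 + $684.72 + $918.00 = $6,538.80
Per month = $6,538.80 / 12 = $544.90

$544.90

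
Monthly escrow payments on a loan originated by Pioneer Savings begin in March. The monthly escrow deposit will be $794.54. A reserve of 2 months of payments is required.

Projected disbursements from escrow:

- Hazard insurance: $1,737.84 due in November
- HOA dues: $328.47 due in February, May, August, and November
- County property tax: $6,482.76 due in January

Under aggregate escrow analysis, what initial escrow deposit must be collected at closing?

$2,055.15

Cushion = 2 × $794.54 = $1,589.08
Trial balance (start $0, +$794.54 each month, − disbursements):
  Mar: +$794.54 → $794.54
  Apr: +$794.54 → $1,589.08
  May: +$794.54 − $328.47 → $2,055.15
  Jun: +$794.54 → $2,849.69
  Jul: +$794.54 → $3,644.23
  Aug: +$794.54 − $328.47 → $4,110.30
  Sep: +$794.54 → $4,904.84
  Oct: +$794.54 → $5,699.38
  Nov: +$794.54 − $2,066.31 → $4,427.61
  Dec: +$794.54 → $5,222.15
  Jan: +$794.54 − $6,482.76 → -$466.07
  Feb: +$794.54 − $328.47 → $0.00
Lowest trial balance = -$466.07 (Jan)
Initial deposit = cushion − low point = $1,589.08 − (-$466.07) = $2,055.15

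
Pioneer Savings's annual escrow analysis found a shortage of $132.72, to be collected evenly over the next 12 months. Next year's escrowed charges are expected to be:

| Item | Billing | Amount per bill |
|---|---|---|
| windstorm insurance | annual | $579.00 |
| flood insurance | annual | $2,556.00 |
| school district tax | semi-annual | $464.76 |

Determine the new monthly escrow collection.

$349.77

Windstorm insurance = $579.00/yr
Flood insurance = $2,556.00/yr
School district tax = $464.76 × 2 = $929.52/yr
Total annual escrow = $579.00 + $2,556.00 + $929.52 = $4,064.52
Monthly escrow = $4,064.52 ÷ 12 = $338.71
Shortage per month = $132.72 / 12 = $11.06
New monthly escrow = $338.71 + $11.06 = $349.77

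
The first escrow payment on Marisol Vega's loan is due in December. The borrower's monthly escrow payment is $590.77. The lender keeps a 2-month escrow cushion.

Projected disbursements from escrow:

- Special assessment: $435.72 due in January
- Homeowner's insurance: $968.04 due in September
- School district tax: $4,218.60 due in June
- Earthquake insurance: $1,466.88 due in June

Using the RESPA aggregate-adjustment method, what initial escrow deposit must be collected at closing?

Cushion = 2 × $590.77 = $1,181.54
Trial balance (start $0, +$590.77 each month, − disbursements):
  Dec: +$590.77 → $590.77
  Jan: +$590.77 − $435.72 → $745.82
  Feb: +$590.77 → $1,336.59
  Mar: +$590.77 → $1,927.36
  Apr: +$590.77 → $2,518.13
  May: +$590.77 → $3,108.90
  Jun: +$590.77 − $5,685.48 → -$1,985.81
  Jul: +$590.77 → -$1,395.04
  Aug: +$590.77 → -$804.27
  Sep: +$590.77 − $968.04 → -$1,181.54
  Oct: +$590.77 → -$590.77
  Nov: +$590.77 → $0.00
Lowest trial balance = -$1,985.81 (Jun)
Initial deposit = cushion − low point = $1,181.54 − (-$1,985.81) = $3,167.35

$3,167.35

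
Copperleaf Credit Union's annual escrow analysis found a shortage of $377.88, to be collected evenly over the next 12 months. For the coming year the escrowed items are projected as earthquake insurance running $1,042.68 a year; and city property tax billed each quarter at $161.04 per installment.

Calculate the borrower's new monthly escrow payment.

$172.06

Earthquake insurance = $1,042.68 per year
City property tax = $161.04 × 4 = $644.16 per year
Total annual escrow = $1,042.68 + $644.16 = $1,686.84
Base monthly escrow = $1,686.84 / 12 = $140.57
Shortage spread = $377.88 / 12 = $31.49/mo
New monthly escrow = $140.57 + $31.49 = $172.06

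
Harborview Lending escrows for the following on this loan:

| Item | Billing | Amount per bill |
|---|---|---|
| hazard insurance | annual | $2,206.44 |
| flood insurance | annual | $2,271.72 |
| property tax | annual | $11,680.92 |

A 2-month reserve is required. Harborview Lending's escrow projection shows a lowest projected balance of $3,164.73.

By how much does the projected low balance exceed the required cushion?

$471.55

Hazard insurance: $2,206.44 per year
Flood insurance: $2,271.72 per year
Property tax: $11,680.92 per year
Combined annual = $2,206.44 + $2,271.72 + $11,680.92 = $16,159.08
Monthly = $16,159.08 / 12 = $1,346.59
Cushion = 2 × $1,346.59 = $2,693.18
Excess over cushion: $3,164.73 − $2,693.18 = $471.55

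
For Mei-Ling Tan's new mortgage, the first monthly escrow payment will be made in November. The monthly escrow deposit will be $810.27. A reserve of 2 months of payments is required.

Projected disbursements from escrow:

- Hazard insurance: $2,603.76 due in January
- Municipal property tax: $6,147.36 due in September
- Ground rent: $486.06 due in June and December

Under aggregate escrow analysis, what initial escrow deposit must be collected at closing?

Cushion = 2 × $810.27 = $1,620.54
Trial balance (start $0, +$810.27 each month, − disbursements):
  Nov: +$810.27 → $810.27
  Dec: +$810.27 − $486.06 → $1,134.48
  Jan: +$810.27 − $2,603.76 → -$659.01
  Feb: +$810.27 → $151.26
  Mar: +$810.27 → $961.53
  Apr: +$810.27 → $1,771.80
  May: +$810.27 → $2,582.07
  Jun: +$810.27 − $486.06 → $2,906.28
  Jul: +$810.27 → $3,716.55
  Aug: +$810.27 → $4,526.82
  Sep: +$810.27 − $6,147.36 → -$810.27
  Oct: +$810.27 → $0.00
Lowest trial balance = -$810.27 (Sep)
Initial deposit = cushion − low point = $1,620.54 − (-$810.27) = $2,430.81

$2,430.81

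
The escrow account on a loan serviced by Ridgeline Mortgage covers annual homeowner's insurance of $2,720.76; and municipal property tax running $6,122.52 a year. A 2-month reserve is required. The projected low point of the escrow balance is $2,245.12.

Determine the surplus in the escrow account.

$771.24

Homeowner's insurance — $2,720.76
Municipal property tax — $6,122.52
Combined annual = $2,720.76 + $6,122.52 = $8,843.28
Per month = $8,843.28 ÷ 12 = $736.94
Required reserve = 2 × $736.94 = $1,473.88
Surplus = $2,245.12 − $1,473.88 = $771.24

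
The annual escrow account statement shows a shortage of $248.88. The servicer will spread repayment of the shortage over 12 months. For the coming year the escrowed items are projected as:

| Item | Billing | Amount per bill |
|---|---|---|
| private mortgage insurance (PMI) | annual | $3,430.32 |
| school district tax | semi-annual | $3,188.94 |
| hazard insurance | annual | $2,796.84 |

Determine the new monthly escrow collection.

Private mortgage insurance (PMI) — $3,430.32
School district tax — $3,188.94 × 2 = $6,377.88
Hazard insurance — $2,796.84
Total annual escrow = $12,605.04
Monthly = $12,605.04 ÷ 12 = $1,050.42
Shortage per month = $248.88 / 12 = $20.74
Adjusted monthly = $1,050.42 + $20.74 = $1,071.16

$1,071.16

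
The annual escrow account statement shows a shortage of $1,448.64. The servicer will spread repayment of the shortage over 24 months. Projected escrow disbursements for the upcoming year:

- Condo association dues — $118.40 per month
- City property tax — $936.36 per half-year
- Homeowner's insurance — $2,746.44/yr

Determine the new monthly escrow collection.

Condo association dues = $118.40 × 12 = $1,420.80 per year
City property tax = $936.36 × 2 = $1,872.72 per year
Homeowner's insurance = $2,746.44 per year
Annual escrow total = $6,039.96
Base monthly escrow = $6,039.96 / 12 = $503.33
Shortage per month = $1,448.64 ÷ 24 = $60.36
Adjusted monthly = $503.33 + $60.36 = $563.69

$563.69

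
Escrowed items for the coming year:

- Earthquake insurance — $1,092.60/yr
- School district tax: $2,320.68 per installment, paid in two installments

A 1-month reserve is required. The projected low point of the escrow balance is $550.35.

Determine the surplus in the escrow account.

Earthquake insurance = $1,092.60
School district tax = $2,320.68 × 2 = $4,641.36
Combined annual = $5,733.96
Base monthly escrow = $5,733.96 / 12 = $477.83
Required reserve = 1 × $477.83 = $477.83
Excess over cushion: $550.35 − $477.83 = $72.52

$72.52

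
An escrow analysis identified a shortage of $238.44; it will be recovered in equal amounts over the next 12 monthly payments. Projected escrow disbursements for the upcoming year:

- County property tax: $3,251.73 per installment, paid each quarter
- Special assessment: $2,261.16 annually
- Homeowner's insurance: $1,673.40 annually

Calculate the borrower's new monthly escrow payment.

County property tax — $3,251.73 × 4 = $13,006.92
Special assessment — $2,261.16
Homeowner's insurance — $1,673.40
Annual escrow total = $13,006.92 + $2,261.16 + $1,673.40 = $16,941.48
Monthly escrow = $16,941.48 ÷ 12 = $1,411.79
Shortage per month = $238.44 ÷ 12 = $19.87
Adjusted monthly = $1,411.79 + $19.87 = $1,431.66

$1,431.66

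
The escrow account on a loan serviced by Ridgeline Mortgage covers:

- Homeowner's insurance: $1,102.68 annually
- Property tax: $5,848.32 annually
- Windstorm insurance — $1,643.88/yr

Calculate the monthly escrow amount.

$716.24

Homeowner's insurance — $1,102.68
Property tax — $5,848.32
Windstorm insurance — $1,643.88
Total per year = $1,102.68 + $5,848.32 + $1,643.88 = $8,594.88
Per month = $8,594.88 ÷ 12 = $716.24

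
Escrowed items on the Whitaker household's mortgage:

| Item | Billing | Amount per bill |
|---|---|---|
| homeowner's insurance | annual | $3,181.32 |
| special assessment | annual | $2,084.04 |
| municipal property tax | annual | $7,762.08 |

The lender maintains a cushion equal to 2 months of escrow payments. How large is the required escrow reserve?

$2,171.24

Homeowner's insurance — $3,181.32 annually
Special assessment — $2,084.04 annually
Municipal property tax — $7,762.08 annually
Yearly total = $3,181.32 + $2,084.04 + $7,762.08 = $13,027.44
Monthly = $13,027.44 ÷ 12 = $1,085.62
Cushion = 2 × $1,085.62 = $2,171.24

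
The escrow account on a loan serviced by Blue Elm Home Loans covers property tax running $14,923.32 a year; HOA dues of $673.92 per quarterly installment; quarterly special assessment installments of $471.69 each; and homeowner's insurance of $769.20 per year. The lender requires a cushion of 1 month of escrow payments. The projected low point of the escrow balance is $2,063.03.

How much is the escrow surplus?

Property tax = $14,923.32 per year
HOA dues = $673.92 × 4 = $2,695.68 per year
Special assessment = $471.69 × 4 = $1,886.76 per year
Homeowner's insurance = $769.20 per year
Annual escrow total = $14,923.32 + $2,695.68 + $1,886.76 + $769.20 = $20,274.96
Base monthly escrow = $20,274.96 ÷ 12 = $1,689.58
Cushion = 1 × $1,689.58 = $1,689.58
Excess over cushion: $2,063.03 − $1,689.58 = $373.45

$373.45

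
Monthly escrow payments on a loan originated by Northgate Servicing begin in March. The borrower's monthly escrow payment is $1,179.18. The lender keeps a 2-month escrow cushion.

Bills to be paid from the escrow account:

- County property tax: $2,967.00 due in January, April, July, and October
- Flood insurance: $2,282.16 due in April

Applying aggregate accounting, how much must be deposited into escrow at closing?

$5,249.16

Cushion = 2 × $1,179.18 = $2,358.36
Trial balance (start $0, +$1,179.18 each month, − disbursements):
  Mar: +$1,179.18 → $1,179.18
  Apr: +$1,179.18 − $5,249.16 → -$2,890.80
  May: +$1,179.18 → -$1,711.62
  Jun: +$1,179.18 → -$532.44
  Jul: +$1,179.18 − $2,967.00 → -$2,320.26
  Aug: +$1,179.18 → -$1,141.08
  Sep: +$1,179.18 → $38.10
  Oct: +$1,179.18 − $2,967.00 → -$1,749.72
  Nov: +$1,179.18 → -$570.54
  Dec: +$1,179.18 → $608.64
  Jan: +$1,179.18 − $2,967.00 → -$1,179.18
  Feb: +$1,179.18 → $0.00
Lowest trial balance = -$2,890.80 (Apr)
Initial deposit = cushion − low point = $2,358.36 − (-$2,890.80) = $5,249.16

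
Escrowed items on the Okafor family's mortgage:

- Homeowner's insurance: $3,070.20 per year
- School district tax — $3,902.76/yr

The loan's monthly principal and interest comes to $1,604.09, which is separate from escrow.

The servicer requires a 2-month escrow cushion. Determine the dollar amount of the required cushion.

Homeowner's insurance: $3,070.20
School district tax: $3,902.76
Annual escrow total = $6,972.96
Base monthly escrow = $6,972.96 ÷ 12 = $581.08
Reserve = 2 × $581.08 = $1,162.16

$1,162.16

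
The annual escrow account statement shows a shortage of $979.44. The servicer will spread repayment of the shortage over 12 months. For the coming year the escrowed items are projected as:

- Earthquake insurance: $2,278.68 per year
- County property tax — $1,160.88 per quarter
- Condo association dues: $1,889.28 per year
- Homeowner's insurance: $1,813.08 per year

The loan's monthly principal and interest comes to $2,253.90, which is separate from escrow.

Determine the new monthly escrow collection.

$967.00

Earthquake insurance: $2,278.68
County property tax: $1,160.88 × 4 = $4,643.52
Condo association dues: $1,889.28
Homeowner's insurance: $1,813.08
Total per year = $2,278.68 + $4,643.52 + $1,889.28 + $1,813.08 = $10,624.56
Base monthly escrow = $10,624.56 / 12 = $885.38
Monthly shortage recovery: $979.44 ÷ 12 = $81.62
Adjusted monthly = $885.38 + $81.62 = $967.00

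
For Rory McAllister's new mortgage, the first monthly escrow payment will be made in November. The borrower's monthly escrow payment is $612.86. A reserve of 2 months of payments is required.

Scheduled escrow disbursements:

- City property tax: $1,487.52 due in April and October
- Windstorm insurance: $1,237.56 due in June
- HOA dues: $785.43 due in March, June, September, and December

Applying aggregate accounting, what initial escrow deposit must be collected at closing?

Cushion = 2 × $612.86 = $1,225.72
Trial balance (start $0, +$612.86 each month, − disbursements):
  Nov: +$612.86 → $612.86
  Dec: +$612.86 − $785.43 → $440.29
  Jan: +$612.86 → $1,053.15
  Feb: +$612.86 → $1,666.01
  Mar: +$612.86 − $785.43 → $1,493.44
  Apr: +$612.86 − $1,487.52 → $618.78
  May: +$612.86 → $1,231.64
  Jun: +$612.86 − $2,022.99 → -$178.49
  Jul: +$612.86 → $434.37
  Aug: +$612.86 → $1,047.23
  Sep: +$612.86 − $785.43 → $874.66
  Oct: +$612.86 − $1,487.52 → $0.00
Lowest trial balance = -$178.49 (Jun)
Initial deposit = cushion − low point = $1,225.72 − (-$178.49) = $1,404.21

$1,404.21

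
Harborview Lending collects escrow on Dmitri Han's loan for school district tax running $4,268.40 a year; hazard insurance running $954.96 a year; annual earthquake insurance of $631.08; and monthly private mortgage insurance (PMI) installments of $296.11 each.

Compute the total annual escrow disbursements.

School district tax = $4,268.40
Hazard insurance = $954.96
Earthquake insurance = $631.08
Private mortgage insurance (PMI) = $296.11 × 12 = $3,553.32
Total per year = $4,268.40 + $954.96 + $631.08 + $3,553.32 = $9,407.76

$9,407.76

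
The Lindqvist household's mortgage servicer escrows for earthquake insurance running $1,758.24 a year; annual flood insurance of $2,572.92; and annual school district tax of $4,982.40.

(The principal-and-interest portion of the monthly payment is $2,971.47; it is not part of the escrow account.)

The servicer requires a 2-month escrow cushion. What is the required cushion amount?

$1,552.26

Earthquake insurance = $1,758.24 annually
Flood insurance = $2,572.92 annually
School district tax = $4,982.40 annually
Total per year = $1,758.24 + $2,572.92 + $4,982.40 = $9,313.56
Monthly = $9,313.56 ÷ 12 = $776.13
Cushion = 2 × $776.13 = $1,552.26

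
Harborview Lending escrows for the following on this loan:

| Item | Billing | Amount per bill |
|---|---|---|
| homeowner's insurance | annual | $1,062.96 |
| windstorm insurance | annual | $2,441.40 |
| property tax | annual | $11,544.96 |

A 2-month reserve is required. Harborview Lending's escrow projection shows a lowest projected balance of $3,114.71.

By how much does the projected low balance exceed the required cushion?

Homeowner's insurance — $1,062.96 per year
Windstorm insurance — $2,441.40 per year
Property tax — $11,544.96 per year
Yearly total = $15,049.32
Monthly escrow = $15,049.32 ÷ 12 = $1,254.11
Required cushion = 2 × $1,254.11 = $2,508.22
Excess over cushion: $3,114.71 − $2,508.22 = $606.49

$606.49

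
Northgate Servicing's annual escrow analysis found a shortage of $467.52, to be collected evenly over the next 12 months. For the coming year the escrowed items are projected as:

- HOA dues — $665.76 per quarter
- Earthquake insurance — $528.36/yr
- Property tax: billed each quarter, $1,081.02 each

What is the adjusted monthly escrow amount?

HOA dues — $665.76 × 4 = $2,663.04
Earthquake insurance — $528.36
Property tax — $1,081.02 × 4 = $4,324.08
Annual escrow total = $2,663.04 + $528.36 + $4,324.08 = $7,515.48
Monthly = $7,515.48 ÷ 12 = $626.29
Shortage spread = $467.52 ÷ 12 = $38.96/mo
Adjusted monthly = $626.29 + $38.96 = $665.25

$665.25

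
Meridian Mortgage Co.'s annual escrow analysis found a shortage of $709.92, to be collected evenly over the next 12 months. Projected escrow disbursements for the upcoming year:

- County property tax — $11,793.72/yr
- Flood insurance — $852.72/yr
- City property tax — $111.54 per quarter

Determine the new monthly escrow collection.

$1,150.21

County property tax — $11,793.72 per year
Flood insurance — $852.72 per year
City property tax — $111.54 × 4 = $446.16 per year
Yearly total = $11,793.72 + $852.72 + $446.16 = $13,092.60
Monthly escrow = $13,092.60 ÷ 12 = $1,091.05
Shortage spread = $709.92 / 12 = $59.16/mo
New monthly escrow = $1,091.05 + $59.16 = $1,150.21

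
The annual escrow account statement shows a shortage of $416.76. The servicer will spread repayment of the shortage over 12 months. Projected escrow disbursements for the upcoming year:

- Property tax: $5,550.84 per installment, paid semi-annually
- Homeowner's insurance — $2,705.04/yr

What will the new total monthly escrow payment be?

$1,185.29

Property tax — $5,550.84 × 2 = $11,101.68
Homeowner's insurance — $2,705.04
Yearly total = $11,101.68 + $2,705.04 = $13,806.72
Per month = $13,806.72 ÷ 12 = $1,150.56
Shortage per month = $416.76 / 12 = $34.73
Adjusted monthly = $1,150.56 + $34.73 = $1,185.29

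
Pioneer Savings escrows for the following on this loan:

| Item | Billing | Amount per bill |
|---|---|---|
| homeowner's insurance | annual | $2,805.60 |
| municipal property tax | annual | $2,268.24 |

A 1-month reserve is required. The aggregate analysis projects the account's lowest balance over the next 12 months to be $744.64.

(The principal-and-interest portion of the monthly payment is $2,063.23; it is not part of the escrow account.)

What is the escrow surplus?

Homeowner's insurance = $2,805.60/yr
Municipal property tax = $2,268.24/yr
Combined annual = $2,805.60 + $2,268.24 = $5,073.84
Monthly escrow = $5,073.84 ÷ 12 = $422.82
Cushion = 1 × $422.82 = $422.82
Surplus = $744.64 − $422.82 = $321.82

$321.82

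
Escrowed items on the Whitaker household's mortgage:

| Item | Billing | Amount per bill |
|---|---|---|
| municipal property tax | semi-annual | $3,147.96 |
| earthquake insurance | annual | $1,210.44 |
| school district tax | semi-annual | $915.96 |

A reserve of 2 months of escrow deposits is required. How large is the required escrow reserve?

Municipal property tax: $3,147.96 × 2 = $6,295.92 annually
Earthquake insurance: $1,210.44 annually
School district tax: $915.96 × 2 = $1,831.92 annually
Yearly total = $6,295.92 + $1,210.44 + $1,831.92 = $9,338.28
Monthly = $9,338.28 ÷ 12 = $778.19
Reserve = 2 × $778.19 = $1,556.38

$1,556.38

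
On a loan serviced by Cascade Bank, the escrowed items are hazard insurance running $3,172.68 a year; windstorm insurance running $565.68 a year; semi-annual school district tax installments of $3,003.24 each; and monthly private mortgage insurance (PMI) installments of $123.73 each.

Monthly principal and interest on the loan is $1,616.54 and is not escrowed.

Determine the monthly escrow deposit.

Hazard insurance — $3,172.68 per year
Windstorm insurance — $565.68 per year
School district tax — $3,003.24 × 2 = $6,006.48 per year
Private mortgage insurance (PMI) — $123.73 × 12 = $1,484.76 per year
Combined annual = $3,172.68 + $565.68 + $6,006.48 + $1,484.76 = $11,229.60
Monthly escrow = $11,229.60 ÷ 12 = $935.80

$935.80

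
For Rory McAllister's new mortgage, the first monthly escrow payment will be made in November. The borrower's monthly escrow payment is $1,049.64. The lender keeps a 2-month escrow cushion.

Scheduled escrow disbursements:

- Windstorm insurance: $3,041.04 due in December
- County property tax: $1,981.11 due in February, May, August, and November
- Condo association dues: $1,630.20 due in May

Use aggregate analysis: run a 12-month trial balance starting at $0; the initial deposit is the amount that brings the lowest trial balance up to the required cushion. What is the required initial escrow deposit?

Cushion = 2 × $1,049.64 = $2,099.28
Trial balance (start $0, +$1,049.64 each month, − disbursements):
  Nov: +$1,049.64 − $1,981.11 → -$931.47
  Dec: +$1,049.64 − $3,041.04 → -$2,922.87
  Jan: +$1,049.64 → -$1,873.23
  Feb: +$1,049.64 − $1,981.11 → -$2,804.70
  Mar: +$1,049.64 → -$1,755.06
  Apr: +$1,049.64 → -$705.42
  May: +$1,049.64 − $3,611.31 → -$3,267.09
  Jun: +$1,049.64 → -$2,217.45
  Jul: +$1,049.64 → -$1,167.81
  Aug: +$1,049.64 − $1,981.11 → -$2,099.28
  Sep: +$1,049.64 → -$1,049.64
  Oct: +$1,049.64 → $0.00
Lowest trial balance = -$3,267.09 (May)
Initial deposit = cushion − low point = $2,099.28 − (-$3,267.09) = $5,366.37

$5,366.37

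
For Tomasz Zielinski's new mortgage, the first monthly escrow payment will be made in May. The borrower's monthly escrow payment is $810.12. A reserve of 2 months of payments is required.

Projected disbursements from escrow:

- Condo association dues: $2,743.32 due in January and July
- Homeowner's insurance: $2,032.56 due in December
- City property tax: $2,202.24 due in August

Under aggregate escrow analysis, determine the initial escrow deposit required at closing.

Cushion = 2 × $810.12 = $1,620.24
Trial balance (start $0, +$810.12 each month, − disbursements):
  May: +$810.12 → $810.12
  Jun: +$810.12 → $1,620.24
  Jul: +$810.12 − $2,743.32 → -$312.96
  Aug: +$810.12 − $2,202.24 → -$1,705.08
  Sep: +$810.12 → -$894.96
  Oct: +$810.12 → -$84.84
  Nov: +$810.12 → $725.28
  Dec: +$810.12 − $2,032.56 → -$497.16
  Jan: +$810.12 − $2,743.32 → -$2,430.36
  Feb: +$810.12 → -$1,620.24
  Mar: +$810.12 → -$810.12
  Apr: +$810.12 → $0.00
Lowest trial balance = -$2,430.36 (Jan)
Initial deposit = cushion − low point = $1,620.24 − (-$2,430.36) = $4,050.60

$4,050.60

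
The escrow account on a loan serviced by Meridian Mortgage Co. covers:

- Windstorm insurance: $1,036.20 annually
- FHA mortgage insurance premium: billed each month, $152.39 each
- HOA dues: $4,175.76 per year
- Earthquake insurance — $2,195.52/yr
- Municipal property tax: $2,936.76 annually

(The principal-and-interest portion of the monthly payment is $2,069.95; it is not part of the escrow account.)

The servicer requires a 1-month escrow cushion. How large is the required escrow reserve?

Windstorm insurance: $1,036.20/yr
FHA mortgage insurance premium: $152.39 × 12 = $1,828.68/yr
HOA dues: $4,175.76/yr
Earthquake insurance: $2,195.52/yr
Municipal property tax: $2,936.76/yr
Total annual escrow = $12,172.92
Base monthly escrow = $12,172.92 ÷ 12 = $1,014.41
Required cushion = 1 × $1,014.41 = $1,014.41

$1,014.41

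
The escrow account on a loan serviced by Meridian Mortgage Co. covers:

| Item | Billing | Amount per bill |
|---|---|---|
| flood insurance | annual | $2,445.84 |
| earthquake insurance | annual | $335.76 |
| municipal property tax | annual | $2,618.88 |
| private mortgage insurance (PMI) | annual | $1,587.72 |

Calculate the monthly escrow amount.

$582.35

Flood insurance — $2,445.84
Earthquake insurance — $335.76
Municipal property tax — $2,618.88
Private mortgage insurance (PMI) — $1,587.72
Total annual escrow = $2,445.84 + $335.76 + $2,618.88 + $1,587.72 = $6,988.20
Monthly = $6,988.20 / 12 = $582.35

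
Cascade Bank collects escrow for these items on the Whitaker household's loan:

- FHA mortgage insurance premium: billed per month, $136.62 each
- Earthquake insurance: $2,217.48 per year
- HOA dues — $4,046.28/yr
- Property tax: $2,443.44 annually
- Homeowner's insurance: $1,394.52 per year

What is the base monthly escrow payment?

$978.43

FHA mortgage insurance premium — $136.62 × 12 = $1,639.44 per year
Earthquake insurance — $2,217.48 per year
HOA dues — $4,046.28 per year
Property tax — $2,443.44 per year
Homeowner's insurance — $1,394.52 per year
Total per year = $1,639.44 + $2,217.48 + $4,046.28 + $2,443.44 + $1,394.52 = $11,741.16
Monthly = $11,741.16 ÷ 12 = $978.43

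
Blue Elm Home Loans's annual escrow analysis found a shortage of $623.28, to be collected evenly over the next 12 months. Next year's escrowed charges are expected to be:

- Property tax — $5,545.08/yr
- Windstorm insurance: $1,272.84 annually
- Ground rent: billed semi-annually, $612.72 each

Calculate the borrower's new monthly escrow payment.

$722.22

Property tax — $5,545.08/yr
Windstorm insurance — $1,272.84/yr
Ground rent — $612.72 × 2 = $1,225.44/yr
Yearly total = $5,545.08 + $1,272.84 + $1,225.44 = $8,043.36
Monthly escrow = $8,043.36 ÷ 12 = $670.28
Monthly shortage recovery: $623.28 ÷ 12 = $51.94
Adjusted monthly = $670.28 + $51.94 = $722.22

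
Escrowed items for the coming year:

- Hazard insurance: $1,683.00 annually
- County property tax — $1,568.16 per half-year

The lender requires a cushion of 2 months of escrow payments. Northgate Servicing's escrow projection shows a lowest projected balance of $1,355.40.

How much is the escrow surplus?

$552.18

Hazard insurance — $1,683.00/yr
County property tax — $1,568.16 × 2 = $3,136.32/yr
Annual escrow total = $1,683.00 + $3,136.32 = $4,819.32
Per month = $4,819.32 ÷ 12 = $401.61
Required cushion = 2 × $401.61 = $803.22
Excess over cushion: $1,355.40 − $803.22 = $552.18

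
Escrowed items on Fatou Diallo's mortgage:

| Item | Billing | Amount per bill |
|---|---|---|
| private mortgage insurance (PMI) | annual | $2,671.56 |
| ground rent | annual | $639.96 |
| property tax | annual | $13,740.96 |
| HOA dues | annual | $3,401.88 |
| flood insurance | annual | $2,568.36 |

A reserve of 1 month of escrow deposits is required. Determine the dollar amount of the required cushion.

Private mortgage insurance (PMI) — $2,671.56/yr
Ground rent — $639.96/yr
Property tax — $13,740.96/yr
HOA dues — $3,401.88/yr
Flood insurance — $2,568.36/yr
Total per year = $2,671.56 + $639.96 + $13,740.96 + $3,401.88 + $2,568.36 = $23,022.72
Per month = $23,022.72 ÷ 12 = $1,918.56
Reserve = 1 × $1,918.56 = $1,918.56

$1,918.56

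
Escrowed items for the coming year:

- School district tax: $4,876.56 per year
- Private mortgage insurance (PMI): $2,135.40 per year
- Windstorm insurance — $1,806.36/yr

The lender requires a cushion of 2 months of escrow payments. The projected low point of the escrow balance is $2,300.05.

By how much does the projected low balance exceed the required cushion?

$830.33

School district tax: $4,876.56 annually
Private mortgage insurance (PMI): $2,135.40 annually
Windstorm insurance: $1,806.36 annually
Total per year = $8,818.32
Monthly escrow = $8,818.32 ÷ 12 = $734.86
Required reserve = 2 × $734.86 = $1,469.72
Surplus = $2,300.05 − $1,469.72 = $830.33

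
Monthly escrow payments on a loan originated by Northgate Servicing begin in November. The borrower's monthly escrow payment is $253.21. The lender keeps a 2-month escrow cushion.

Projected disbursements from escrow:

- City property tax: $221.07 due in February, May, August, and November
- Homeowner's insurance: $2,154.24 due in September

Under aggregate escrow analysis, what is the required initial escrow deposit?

$759.63

Cushion = 2 × $253.21 = $506.42
Trial balance (start $0, +$253.21 each month, − disbursements):
  Nov: +$253.21 − $221.07 → $32.14
  Dec: +$253.21 → $285.35
  Jan: +$253.21 → $538.56
  Feb: +$253.21 − $221.07 → $570.70
  Mar: +$253.21 → $823.91
  Apr: +$253.21 → $1,077.12
  May: +$253.21 − $221.07 → $1,109.26
  Jun: +$253.21 → $1,362.47
  Jul: +$253.21 → $1,615.68
  Aug: +$253.21 − $221.07 → $1,647.82
  Sep: +$253.21 − $2,154.24 → -$253.21
  Oct: +$253.21 → $0.00
Lowest trial balance = -$253.21 (Sep)
Initial deposit = cushion − low point = $506.42 − (-$253.21) = $759.63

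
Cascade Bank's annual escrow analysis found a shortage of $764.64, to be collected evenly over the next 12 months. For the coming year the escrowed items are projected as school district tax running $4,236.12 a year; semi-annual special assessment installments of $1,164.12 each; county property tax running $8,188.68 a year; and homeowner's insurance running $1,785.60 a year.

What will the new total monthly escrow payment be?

School district tax — $4,236.12 annually
Special assessment — $1,164.12 × 2 = $2,328.24 annually
County property tax — $8,188.68 annually
Homeowner's insurance — $1,785.60 annually
Total per year = $16,538.64
Per month = $16,538.64 ÷ 12 = $1,378.22
Shortage per month = $764.64 ÷ 12 = $63.72
New monthly escrow = $1,378.22 + $63.72 = $1,441.94

$1,441.94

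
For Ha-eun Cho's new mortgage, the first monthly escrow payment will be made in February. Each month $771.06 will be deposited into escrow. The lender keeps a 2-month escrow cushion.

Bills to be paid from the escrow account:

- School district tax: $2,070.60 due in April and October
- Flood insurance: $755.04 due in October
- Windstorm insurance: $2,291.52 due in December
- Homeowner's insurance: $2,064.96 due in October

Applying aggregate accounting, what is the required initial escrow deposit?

Cushion = 2 × $771.06 = $1,542.12
Trial balance (start $0, +$771.06 each month, − disbursements):
  Feb: +$771.06 → $771.06
  Mar: +$771.06 → $1,542.12
  Apr: +$771.06 − $2,070.60 → $242.58
  May: +$771.06 → $1,013.64
  Jun: +$771.06 → $1,784.70
  Jul: +$771.06 → $2,555.76
  Aug: +$771.06 → $3,326.82
  Sep: +$771.06 → $4,097.88
  Oct: +$771.06 − $4,890.60 → -$21.66
  Nov: +$771.06 → $749.40
  Dec: +$771.06 − $2,291.52 → -$771.06
  Jan: +$771.06 → $0.00
Lowest trial balance = -$771.06 (Dec)
Initial deposit = cushion − low point = $1,542.12 − (-$771.06) = $2,313.18

$2,313.18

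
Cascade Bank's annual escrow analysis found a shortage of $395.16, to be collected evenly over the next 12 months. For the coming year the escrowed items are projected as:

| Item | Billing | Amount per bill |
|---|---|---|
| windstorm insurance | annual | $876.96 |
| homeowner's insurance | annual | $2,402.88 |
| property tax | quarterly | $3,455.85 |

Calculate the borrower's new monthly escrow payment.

$1,458.20

Windstorm insurance — $876.96 annually
Homeowner's insurance — $2,402.88 annually
Property tax — $3,455.85 × 4 = $13,823.40 annually
Total per year = $17,103.24
Monthly = $17,103.24 ÷ 12 = $1,425.27
Shortage spread = $395.16 / 12 = $32.93/mo
Adjusted monthly = $1,425.27 + $32.93 = $1,458.20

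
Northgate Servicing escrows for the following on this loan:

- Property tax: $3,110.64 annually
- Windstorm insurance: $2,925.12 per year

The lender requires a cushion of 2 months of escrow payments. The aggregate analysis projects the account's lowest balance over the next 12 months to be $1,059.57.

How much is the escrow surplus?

Property tax — $3,110.64 annually
Windstorm insurance — $2,925.12 annually
Total annual escrow = $3,110.64 + $2,925.12 = $6,035.76
Monthly escrow = $6,035.76 / 12 = $502.98
Required cushion = 2 × $502.98 = $1,005.96
Surplus = $1,059.57 − $1,005.96 = $53.61

$53.61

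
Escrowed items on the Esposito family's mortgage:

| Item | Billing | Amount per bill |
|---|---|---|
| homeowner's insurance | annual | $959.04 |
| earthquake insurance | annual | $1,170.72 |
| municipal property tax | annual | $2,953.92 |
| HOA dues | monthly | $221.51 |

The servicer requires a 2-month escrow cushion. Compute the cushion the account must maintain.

$1,290.30

Homeowner's insurance — $959.04
Earthquake insurance — $1,170.72
Municipal property tax — $2,953.92
HOA dues — $221.51 × 12 = $2,658.12
Total per year = $959.04 + $1,170.72 + $2,953.92 + $2,658.12 = $7,741.80
Base monthly escrow = $7,741.80 / 12 = $645.15
Cushion = 2 × $645.15 = $1,290.30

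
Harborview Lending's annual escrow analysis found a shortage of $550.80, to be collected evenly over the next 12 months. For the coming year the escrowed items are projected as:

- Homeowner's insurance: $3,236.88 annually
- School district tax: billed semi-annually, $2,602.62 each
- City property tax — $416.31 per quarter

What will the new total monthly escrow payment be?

Homeowner's insurance: $3,236.88
School district tax: $2,602.62 × 2 = $5,205.24
City property tax: $416.31 × 4 = $1,665.24
Yearly total = $10,107.36
Monthly = $10,107.36 / 12 = $842.28
Monthly shortage recovery: $550.80 / 12 = $45.90
New monthly escrow = $842.28 + $45.90 = $888.18

$888.18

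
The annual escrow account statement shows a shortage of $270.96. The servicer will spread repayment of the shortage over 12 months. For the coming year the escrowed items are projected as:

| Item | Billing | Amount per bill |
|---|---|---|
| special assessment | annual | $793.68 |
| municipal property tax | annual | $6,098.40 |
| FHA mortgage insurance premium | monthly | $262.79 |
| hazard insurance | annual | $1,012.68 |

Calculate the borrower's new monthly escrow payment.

$944.10

Special assessment: $793.68 per year
Municipal property tax: $6,098.40 per year
FHA mortgage insurance premium: $262.79 × 12 = $3,153.48 per year
Hazard insurance: $1,012.68 per year
Total per year = $11,058.24
Monthly = $11,058.24 ÷ 12 = $921.52
Monthly shortage recovery: $270.96 ÷ 12 = $22.58
New monthly escrow = $921.52 + $22.58 = $944.10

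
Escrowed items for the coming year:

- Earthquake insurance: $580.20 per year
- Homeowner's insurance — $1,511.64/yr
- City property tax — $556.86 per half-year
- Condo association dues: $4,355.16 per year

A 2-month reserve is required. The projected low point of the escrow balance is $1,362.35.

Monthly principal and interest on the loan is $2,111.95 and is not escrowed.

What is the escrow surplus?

$102.23

Earthquake insurance = $580.20
Homeowner's insurance = $1,511.64
City property tax = $556.86 × 2 = $1,113.72
Condo association dues = $4,355.16
Yearly total = $7,560.72
Per month = $7,560.72 ÷ 12 = $630.06
Cushion = 2 × $630.06 = $1,260.12
Excess over cushion: $1,362.35 − $1,260.12 = $102.23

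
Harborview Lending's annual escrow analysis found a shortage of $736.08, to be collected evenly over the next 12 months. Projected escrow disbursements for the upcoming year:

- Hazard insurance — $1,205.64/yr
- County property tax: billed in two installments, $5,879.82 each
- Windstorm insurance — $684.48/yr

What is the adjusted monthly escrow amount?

$1,198.82

Hazard insurance — $1,205.64 annually
County property tax — $5,879.82 × 2 = $11,759.64 annually
Windstorm insurance — $684.48 annually
Total annual escrow = $13,649.76
Monthly escrow = $13,649.76 / 12 = $1,137.48
Monthly shortage recovery: $736.08 ÷ 12 = $61.34
Adjusted monthly = $1,137.48 + $61.34 = $1,198.82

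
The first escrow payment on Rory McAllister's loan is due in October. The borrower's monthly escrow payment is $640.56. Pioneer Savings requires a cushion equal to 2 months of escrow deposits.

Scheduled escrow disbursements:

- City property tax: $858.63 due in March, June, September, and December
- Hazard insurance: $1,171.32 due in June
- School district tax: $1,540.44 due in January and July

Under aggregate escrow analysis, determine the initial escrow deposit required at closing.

Cushion = 2 × $640.56 = $1,281.12
Trial balance (start $0, +$640.56 each month, − disbursements):
  Oct: +$640.56 → $640.56
  Nov: +$640.56 → $1,281.12
  Dec: +$640.56 − $858.63 → $1,063.05
  Jan: +$640.56 − $1,540.44 → $163.17
  Feb: +$640.56 → $803.73
  Mar: +$640.56 − $858.63 → $585.66
  Apr: +$640.56 → $1,226.22
  May: +$640.56 → $1,866.78
  Jun: +$640.56 − $2,029.95 → $477.39
  Jul: +$640.56 − $1,540.44 → -$422.49
  Aug: +$640.56 → $218.07
  Sep: +$640.56 − $858.63 → $0.00
Lowest trial balance = -$422.49 (Jul)
Initial deposit = cushion − low point = $1,281.12 − (-$422.49) = $1,703.61

$1,703.61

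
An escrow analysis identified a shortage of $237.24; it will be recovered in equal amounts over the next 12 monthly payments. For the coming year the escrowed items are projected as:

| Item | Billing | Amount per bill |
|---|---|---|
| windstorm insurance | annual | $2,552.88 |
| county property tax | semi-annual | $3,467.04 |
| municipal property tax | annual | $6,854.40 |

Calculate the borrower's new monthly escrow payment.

$1,381.55

Windstorm insurance — $2,552.88
County property tax — $3,467.04 × 2 = $6,934.08
Municipal property tax — $6,854.40
Total annual escrow = $2,552.88 + $6,934.08 + $6,854.40 = $16,341.36
Per month = $16,341.36 / 12 = $1,361.78
Shortage spread = $237.24 ÷ 12 = $19.77/mo
Adjusted monthly = $1,361.78 + $19.77 = $1,381.55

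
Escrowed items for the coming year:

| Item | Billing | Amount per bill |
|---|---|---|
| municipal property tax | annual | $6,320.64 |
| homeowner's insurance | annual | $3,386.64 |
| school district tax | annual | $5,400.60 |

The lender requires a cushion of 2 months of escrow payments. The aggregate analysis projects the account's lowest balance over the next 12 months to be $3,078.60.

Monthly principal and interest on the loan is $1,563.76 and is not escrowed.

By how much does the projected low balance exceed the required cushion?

Municipal property tax = $6,320.64/yr
Homeowner's insurance = $3,386.64/yr
School district tax = $5,400.60/yr
Combined annual = $15,107.88
Monthly escrow = $15,107.88 ÷ 12 = $1,258.99
Required cushion = 2 × $1,258.99 = $2,517.98
Excess over cushion: $3,078.60 − $2,517.98 = $560.62

$560.62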